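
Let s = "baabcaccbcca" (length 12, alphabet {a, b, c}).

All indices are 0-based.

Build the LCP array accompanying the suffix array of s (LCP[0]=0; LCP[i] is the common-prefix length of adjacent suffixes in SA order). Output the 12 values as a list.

[0, 1, 1, 1, 0, 1, 2, 0, 2, 1, 1, 2]

sorted suffixes:
  #0 SA[0]=11  'a'
  #1 SA[1]=1  'aabcaccbcca'
  #2 SA[2]=2  'abcaccbcca'
  #3 SA[3]=5  'accbcca'
  #4 SA[4]=0  'baabcaccbcca'
  #5 SA[5]=3  'bcaccbcca'
  #6 SA[6]=8  'bcca'
  #7 SA[7]=10  'ca'
  #8 SA[8]=4  'caccbcca'
  #9 SA[9]=7  'cbcca'
  #10 SA[10]=9  'cca'
  #11 SA[11]=6  'ccbcca'

SA = [11, 1, 2, 5, 0, 3, 8, 10, 4, 7, 9, 6]
i: (SA[i-1],SA[i]) lcp shared
  1: (11,1) 1 'a'
  2: (1,2) 1 'a'
  3: (2,5) 1 'a'
  4: (5,0) 0 ''
  5: (0,3) 1 'b'
  6: (3,8) 2 'bc'
  7: (8,10) 0 ''
  8: (10,4) 2 'ca'
  9: (4,7) 1 'c'
  10: (7,9) 1 'c'
  11: (9,6) 2 'cc'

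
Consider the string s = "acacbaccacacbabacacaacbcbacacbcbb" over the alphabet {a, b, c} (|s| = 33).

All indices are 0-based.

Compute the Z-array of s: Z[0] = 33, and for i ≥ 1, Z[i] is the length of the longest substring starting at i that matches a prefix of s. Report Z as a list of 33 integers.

Z[0]=33
i=1: i≥r, start 0; Z[1]=0
i=2: i≥r, start 0; Z[2]=2 scan→box=[2,4)
i=3: min(r-i=1, Z[1]=0)=0; Z[3]=0
i=4: i≥r, start 0; Z[4]=0
i=5: i≥r, start 0; Z[5]=2 scan→box=[5,7)
i=6: min(r-i=1, Z[1]=0)=0; Z[6]=0
i=7: i≥r, start 0; Z[7]=0
i=8: i≥r, start 0; Z[8]=6 scan→box=[8,14)
i=9: min(r-i=5, Z[1]=0)=0; Z[9]=0
i=10: min(r-i=4, Z[2]=2)=2; Z[10]=2
i=11: min(r-i=3, Z[3]=0)=0; Z[11]=0
i=12: min(r-i=2, Z[4]=0)=0; Z[12]=0
i=13: min(r-i=1, Z[5]=2)=1; Z[13]=1
i=14: i≥r, start 0; Z[14]=0
i=15: i≥r, start 0; Z[15]=4 scan→box=[15,19)
i=16: min(r-i=3, Z[1]=0)=0; Z[16]=0
i=17: min(r-i=2, Z[2]=2)=2; Z[17]=3 scan→box=[17,20)
i=18: min(r-i=2, Z[1]=0)=0; Z[18]=0
i=19: min(r-i=1, Z[2]=2)=1; Z[19]=1
i=20: i≥r, start 0; Z[20]=2 scan→box=[20,22)
i=21: min(r-i=1, Z[1]=0)=0; Z[21]=0
i=22: i≥r, start 0; Z[22]=0
i=23: i≥r, start 0; Z[23]=0
i=24: i≥r, start 0; Z[24]=0
i=25: i≥r, start 0; Z[25]=5 scan→box=[25,30)
i=26: min(r-i=4, Z[1]=0)=0; Z[26]=0
i=27: min(r-i=3, Z[2]=2)=2; Z[27]=2
i=28: min(r-i=2, Z[3]=0)=0; Z[28]=0
i=29: min(r-i=1, Z[4]=0)=0; Z[29]=0
i=30: i≥r, start 0; Z[30]=0
i=31: i≥r, start 0; Z[31]=0
i=32: i≥r, start 0; Z[32]=0

[33, 0, 2, 0, 0, 2, 0, 0, 6, 0, 2, 0, 0, 1, 0, 4, 0, 3, 0, 1, 2, 0, 0, 0, 0, 5, 0, 2, 0, 0, 0, 0, 0]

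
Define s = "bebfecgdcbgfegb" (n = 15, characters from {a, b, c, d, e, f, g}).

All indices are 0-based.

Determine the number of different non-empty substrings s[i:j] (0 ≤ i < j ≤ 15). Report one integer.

sorted suffixes:
  #0 SA[0]=14  'b'
  #1 SA[1]=0  'bebfecgdcbgfegb'
  #2 SA[2]=2  'bfecgdcbgfegb'
  #3 SA[3]=9  'bgfegb'
  #4 SA[4]=8  'cbgfegb'
  #5 SA[5]=5  'cgdcbgfegb'
  #6 SA[6]=7  'dcbgfegb'
  #7 SA[7]=1  'ebfecgdcbgfegb'
  #8 SA[8]=4  'ecgdcbgfegb'
  #9 SA[9]=12  'egb'
  #10 SA[10]=3  'fecgdcbgfegb'
  #11 SA[11]=11  'fegb'
  #12 SA[12]=13  'gb'
  #13 SA[13]=6  'gdcbgfegb'
  #14 SA[14]=10  'gfegb'

SA = [14, 0, 2, 9, 8, 5, 7, 1, 4, 12, 3, 11, 13, 6, 10]
[i] adj suffixes → lcp
  [1] 14/0 → 1 ('b')
  [2] 0/2 → 1 ('b')
  [3] 2/9 → 1 ('b')
  [4] 9/8 → 0 ('')
  [5] 8/5 → 1 ('c')
  [6] 5/7 → 0 ('')
  [7] 7/1 → 0 ('')
  [8] 1/4 → 1 ('e')
  [9] 4/12 → 1 ('e')
  [10] 12/3 → 0 ('')
  [11] 3/11 → 2 ('fe')
  [12] 11/13 → 0 ('')
  [13] 13/6 → 1 ('g')
  [14] 6/10 → 1 ('g')

n(n+1)/2 = 15·16/2 = 120
Σ LCP = 0 + 1 + 1 + 1 + 0 + 1 + 0 + 0 + 1 + 1 + 0 + 2 + 0 + 1 + 1 = 10
distinct = 120 − 10 = 110

110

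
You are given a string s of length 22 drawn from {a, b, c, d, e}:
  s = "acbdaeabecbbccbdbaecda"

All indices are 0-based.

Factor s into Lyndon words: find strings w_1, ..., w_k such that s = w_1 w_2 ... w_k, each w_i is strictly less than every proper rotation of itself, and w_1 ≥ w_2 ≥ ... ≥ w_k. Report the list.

["acbdae", "abecbbccbdbaecd", "a"]

emit factor 1: 'acbdae' (i=0, period=6)
emit factor 2: 'abecbbccbdbaecd' (i=6, period=15)
emit factor 3: 'a' (i=21, period=1)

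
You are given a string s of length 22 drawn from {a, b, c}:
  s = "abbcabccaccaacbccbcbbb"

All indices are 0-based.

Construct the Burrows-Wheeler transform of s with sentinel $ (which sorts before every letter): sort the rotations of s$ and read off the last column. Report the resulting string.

rank  rotation                 last
    0  $abbcabccaccaacbccbcbbb  b
    1  aacbccbcbbb$abbcabccacc  c
    2  abbcabccaccaacbccbcbbb$  $
    3  abccaccaacbccbcbbb$abbc  c
    4  acbccbcbbb$abbcabccacca  a
    5  accaacbccbcbbb$abbcabcc  c
    6  b$abbcabccaccaacbccbcbb  b
    7  bb$abbcabccaccaacbccbcb  b
    8  bbb$abbcabccaccaacbccbc  c
    9  bbcabccaccaacbccbcbbb$a  a
   10  bcabccaccaacbccbcbbb$ab  b
   11  bcbbb$abbcabccaccaacbcc  c
   12  bccaccaacbccbcbbb$abbca  a
   13  bccbcbbb$abbcabccaccaac  c
   14  caacbccbcbbb$abbcabccac  c
   15  cabccaccaacbccbcbbb$abb  b
   16  caccaacbccbcbbb$abbcabc  c
   17  cbbb$abbcabccaccaacbccb  b
   18  cbcbbb$abbcabccaccaacbc  c
   19  cbccbcbbb$abbcabccaccaa  a
   20  ccaacbccbcbbb$abbcabcca  a
   21  ccaccaacbccbcbbb$abbcab  b
   22  ccbcbbb$abbcabccaccaacb  b

bc$cacbbcabcaccbcbcaabb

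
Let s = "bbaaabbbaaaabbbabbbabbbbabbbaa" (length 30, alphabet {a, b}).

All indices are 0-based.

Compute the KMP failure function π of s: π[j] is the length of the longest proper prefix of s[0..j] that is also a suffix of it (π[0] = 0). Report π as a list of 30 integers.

[0, 1, 0, 0, 0, 1, 2, 2, 3, 4, 5, 0, 1, 2, 2, 3, 1, 2, 2, 3, 1, 2, 2, 2, 3, 1, 2, 2, 3, 4]

π[0] = 0
j=1 s[j]='b': π[1]=1 (border 'b')
j=2 s[j]='a': k: 1→0; π[2]=0 (border '')
j=3 s[j]='a': π[3]=0 (border '')
j=4 s[j]='a': π[4]=0 (border '')
j=5 s[j]='b': π[5]=1 (border 'b')
j=6 s[j]='b': π[6]=2 (border 'bb')
j=7 s[j]='b': k: 2→1; π[7]=2 (border 'bb')
j=8 s[j]='a': π[8]=3 (border 'bba')
j=9 s[j]='a': π[9]=4 (border 'bbaa')
j=10 s[j]='a': π[10]=5 (border 'bbaaa')
j=11 s[j]='a': k: 5→0; π[11]=0 (border '')
j=12 s[j]='b': π[12]=1 (border 'b')
j=13 s[j]='b': π[13]=2 (border 'bb')
j=14 s[j]='b': k: 2→1; π[14]=2 (border 'bb')
j=15 s[j]='a': π[15]=3 (border 'bba')
j=16 s[j]='b': k: 3→0; π[16]=1 (border 'b')
j=17 s[j]='b': π[17]=2 (border 'bb')
j=18 s[j]='b': k: 2→1; π[18]=2 (border 'bb')
j=19 s[j]='a': π[19]=3 (border 'bba')
j=20 s[j]='b': k: 3→0; π[20]=1 (border 'b')
j=21 s[j]='b': π[21]=2 (border 'bb')
j=22 s[j]='b': k: 2→1; π[22]=2 (border 'bb')
j=23 s[j]='b': k: 2→1; π[23]=2 (border 'bb')
j=24 s[j]='a': π[24]=3 (border 'bba')
j=25 s[j]='b': k: 3→0; π[25]=1 (border 'b')
j=26 s[j]='b': π[26]=2 (border 'bb')
j=27 s[j]='b': k: 2→1; π[27]=2 (border 'bb')
j=28 s[j]='a': π[28]=3 (border 'bba')
j=29 s[j]='a': π[29]=4 (border 'bbaa')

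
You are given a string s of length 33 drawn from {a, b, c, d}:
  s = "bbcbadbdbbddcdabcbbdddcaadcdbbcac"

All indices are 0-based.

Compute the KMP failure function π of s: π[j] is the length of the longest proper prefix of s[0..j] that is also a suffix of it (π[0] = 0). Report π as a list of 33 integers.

[0, 1, 0, 1, 0, 0, 1, 0, 1, 2, 0, 0, 0, 0, 0, 1, 0, 1, 2, 0, 0, 0, 0, 0, 0, 0, 0, 0, 1, 2, 3, 0, 0]

π[0] = 0
j=1 s[j]='b': π[1]=1 (border 'b')
j=2 s[j]='c': k: 1→0; π[2]=0 (border '')
j=3 s[j]='b': π[3]=1 (border 'b')
j=4 s[j]='a': k: 1→0; π[4]=0 (border '')
j=5 s[j]='d': π[5]=0 (border '')
j=6 s[j]='b': π[6]=1 (border 'b')
j=7 s[j]='d': k: 1→0; π[7]=0 (border '')
j=8 s[j]='b': π[8]=1 (border 'b')
j=9 s[j]='b': π[9]=2 (border 'bb')
j=10 s[j]='d': k: 2→1→0; π[10]=0 (border '')
j=11 s[j]='d': π[11]=0 (border '')
j=12 s[j]='c': π[12]=0 (border '')
j=13 s[j]='d': π[13]=0 (border '')
j=14 s[j]='a': π[14]=0 (border '')
j=15 s[j]='b': π[15]=1 (border 'b')
j=16 s[j]='c': k: 1→0; π[16]=0 (border '')
j=17 s[j]='b': π[17]=1 (border 'b')
j=18 s[j]='b': π[18]=2 (border 'bb')
j=19 s[j]='d': k: 2→1→0; π[19]=0 (border '')
j=20 s[j]='d': π[20]=0 (border '')
j=21 s[j]='d': π[21]=0 (border '')
j=22 s[j]='c': π[22]=0 (border '')
j=23 s[j]='a': π[23]=0 (border '')
j=24 s[j]='a': π[24]=0 (border '')
j=25 s[j]='d': π[25]=0 (border '')
j=26 s[j]='c': π[26]=0 (border '')
j=27 s[j]='d': π[27]=0 (border '')
j=28 s[j]='b': π[28]=1 (border 'b')
j=29 s[j]='b': π[29]=2 (border 'bb')
j=30 s[j]='c': π[30]=3 (border 'bbc')
j=31 s[j]='a': k: 3→0; π[31]=0 (border '')
j=32 s[j]='c': π[32]=0 (border '')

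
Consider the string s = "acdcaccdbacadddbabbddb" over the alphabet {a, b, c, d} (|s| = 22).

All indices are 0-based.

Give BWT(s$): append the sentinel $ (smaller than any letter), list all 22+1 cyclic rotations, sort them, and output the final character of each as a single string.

rank  rotation                 last
    0  $acdcaccdbacadddbabbddb  b
    1  abbddb$acdcaccdbacadddb  b
    2  acadddbabbddb$acdcaccdb  b
    3  accdbacadddbabbddb$acdc  c
    4  acdcaccdbacadddbabbddb$  $
    5  adddbabbddb$acdcaccdbac  c
    6  b$acdcaccdbacadddbabbdd  d
    7  babbddb$acdcaccdbacaddd  d
    8  bacadddbabbddb$acdcaccd  d
    9  bbddb$acdcaccdbacadddba  a
   10  bddb$acdcaccdbacadddbab  b
   11  caccdbacadddbabbddb$acd  d
   12  cadddbabbddb$acdcaccdba  a
   13  ccdbacadddbabbddb$acdca  a
   14  cdbacadddbabbddb$acdcac  c
   15  cdcaccdbacadddbabbddb$a  a
   16  db$acdcaccdbacadddbabbd  d
   17  dbabbddb$acdcaccdbacadd  d
   18  dbacadddbabbddb$acdcacc  c
   19  dcaccdbacadddbabbddb$ac  c
   20  ddb$acdcaccdbacadddbabb  b
   21  ddbabbddb$acdcaccdbacad  d
   22  dddbabbddb$acdcaccdbaca  a

bbbc$cdddabdaacaddccbda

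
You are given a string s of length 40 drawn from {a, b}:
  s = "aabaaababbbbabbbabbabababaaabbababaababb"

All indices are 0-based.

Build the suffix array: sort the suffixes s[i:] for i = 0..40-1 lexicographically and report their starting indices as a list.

rank | idx | suffix
   0 |   3 | aaababbbbabbbabbabababaaabbababaababb
   1 |  25 | aaabbababaababb
   2 |   0 | aabaaababbbbabbbabbabababaaabbababaababb
   3 |  34 | aababb
   4 |   4 | aababbbbabbbabbabababaaabbababaababb
   5 |  26 | aabbababaababb
   6 |   1 | abaaababbbbabbbabbabababaaabbababaababb
   7 |  23 | abaaabbababaababb
   8 |  32 | abaababb
   9 |  21 | ababaaabbababaababb
  10 |  30 | ababaababb
  11 |  19 | abababaaabbababaababb
  12 |  35 | ababb
  13 |   5 | ababbbbabbbabbabababaaabbababaababb
  14 |  37 | abb
  15 |  27 | abbababaababb
  16 |  16 | abbabababaaabbababaababb
  17 |  12 | abbbabbabababaaabbababaababb
  18 |   7 | abbbbabbbabbabababaaabbababaababb
  19 |  39 | b
  20 |   2 | baaababbbbabbbabbabababaaabbababaababb
  21 |  24 | baaabbababaababb
  22 |  33 | baababb
  23 |  22 | babaaabbababaababb
  24 |  31 | babaababb
  25 |  20 | bababaaabbababaababb
  26 |  29 | bababaababb
  27 |  18 | babababaaabbababaababb
  28 |  36 | babb
  29 |  15 | babbabababaaabbababaababb
  30 |  11 | babbbabbabababaaabbababaababb
  31 |   6 | babbbbabbbabbabababaaabbababaababb
  32 |  38 | bb
  33 |  28 | bbababaababb
  34 |  17 | bbabababaaabbababaababb
  35 |  14 | bbabbabababaaabbababaababb
  36 |  10 | bbabbbabbabababaaabbababaababb
  37 |  13 | bbbabbabababaaabbababaababb
  38 |   9 | bbbabbbabbabababaaabbababaababb
  39 |   8 | bbbbabbbabbabababaaabbababaababb

[3, 25, 0, 34, 4, 26, 1, 23, 32, 21, 30, 19, 35, 5, 37, 27, 16, 12, 7, 39, 2, 24, 33, 22, 31, 20, 29, 18, 36, 15, 11, 6, 38, 28, 17, 14, 10, 13, 9, 8]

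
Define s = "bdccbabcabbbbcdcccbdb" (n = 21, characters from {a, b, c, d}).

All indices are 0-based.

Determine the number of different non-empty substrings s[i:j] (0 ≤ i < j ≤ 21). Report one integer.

sorted suffixes:
  #0 SA[0]=8  'abbbbcdcccbdb'
  #1 SA[1]=5  'abcabbbbcdcccbdb'
  #2 SA[2]=20  'b'
  #3 SA[3]=4  'babcabbbbcdcccbdb'
  #4 SA[4]=9  'bbbbcdcccbdb'
  #5 SA[5]=10  'bbbcdcccbdb'
  #6 SA[6]=11  'bbcdcccbdb'
  #7 SA[7]=6  'bcabbbbcdcccbdb'
  #8 SA[8]=12  'bcdcccbdb'
  #9 SA[9]=18  'bdb'
  #10 SA[10]=0  'bdccbabcabbbbcdcccbdb'
  #11 SA[11]=7  'cabbbbcdcccbdb'
  #12 SA[12]=3  'cbabcabbbbcdcccbdb'
  #13 SA[13]=17  'cbdb'
  #14 SA[14]=2  'ccbabcabbbbcdcccbdb'
  #15 SA[15]=16  'ccbdb'
  #16 SA[16]=15  'cccbdb'
  #17 SA[17]=13  'cdcccbdb'
  #18 SA[18]=19  'db'
  #19 SA[19]=1  'dccbabcabbbbcdcccbdb'
  #20 SA[20]=14  'dcccbdb'

SA = [8, 5, 20, 4, 9, 10, 11, 6, 12, 18, 0, 7, 3, 17, 2, 16, 15, 13, 19, 1, 14]
rank  pair      lcp
   1  s[8:],s[5:]  2  'ab'
   2  s[5:],s[20:]  0  ''
   3  s[20:],s[4:]  1  'b'
   4  s[4:],s[9:]  1  'b'
   5  s[9:],s[10:]  3  'bbb'
   6  s[10:],s[11:]  2  'bb'
   7  s[11:],s[6:]  1  'b'
   8  s[6:],s[12:]  2  'bc'
   9  s[12:],s[18:]  1  'b'
  10  s[18:],s[0:]  2  'bd'
  11  s[0:],s[7:]  0  ''
  12  s[7:],s[3:]  1  'c'
  13  s[3:],s[17:]  2  'cb'
  14  s[17:],s[2:]  1  'c'
  15  s[2:],s[16:]  3  'ccb'
  16  s[16:],s[15:]  2  'cc'
  17  s[15:],s[13:]  1  'c'
  18  s[13:],s[19:]  0  ''
  19  s[19:],s[1:]  1  'd'
  20  s[1:],s[14:]  3  'dcc'

n(n+1)/2 = 21·22/2 = 231
Σ LCP = 0 + 2 + 0 + 1 + 1 + 3 + 2 + 1 + 2 + 1 + 2 + 0 + 1 + 2 + 1 + 3 + 2 + 1 + 0 + 1 + 3 = 29
distinct = 231 − 29 = 202

202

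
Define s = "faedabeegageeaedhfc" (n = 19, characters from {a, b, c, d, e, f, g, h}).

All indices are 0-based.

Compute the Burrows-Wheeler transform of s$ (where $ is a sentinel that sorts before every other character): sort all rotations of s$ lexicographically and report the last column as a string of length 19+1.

rank  rotation              last
    0  $faedabeegageeaedhfc  c
    1  abeegageeaedhfc$faed  d
    2  aedabeegageeaedhfc$f  f
    3  aedhfc$faedabeegagee  e
    4  ageeaedhfc$faedabeeg  g
    5  beegageeaedhfc$faeda  a
    6  c$faedabeegageeaedhf  f
    7  dabeegageeaedhfc$fae  e
    8  dhfc$faedabeegageeae  e
    9  eaedhfc$faedabeegage  e
   10  edabeegageeaedhfc$fa  a
   11  edhfc$faedabeegageea  a
   12  eeaedhfc$faedabeegag  g
   13  eegageeaedhfc$faedab  b
   14  egageeaedhfc$faedabe  e
   15  faedabeegageeaedhfc$  $
   16  fc$faedabeegageeaedh  h
   17  gageeaedhfc$faedabee  e
   18  geeaedhfc$faedabeega  a
   19  hfc$faedabeegageeaed  d

cdfegafeeeaagbe$head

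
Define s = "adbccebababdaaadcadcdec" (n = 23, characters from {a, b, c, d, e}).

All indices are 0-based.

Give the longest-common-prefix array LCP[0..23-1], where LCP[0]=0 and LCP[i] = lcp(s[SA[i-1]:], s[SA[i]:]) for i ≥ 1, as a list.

rank→(start, suffix):
  0 → (12, 'aaadcadcdec')
  1 → (13, 'aadcadcdec')
  2 → (7, 'ababdaaadcadcdec')
  3 → (9, 'abdaaadcadcdec')
  4 → (0, 'adbccebababdaaadcadcdec')
  5 → (14, 'adcadcdec')
  6 → (17, 'adcdec')
  7 → (6, 'bababdaaadcadcdec')
  8 → (8, 'babdaaadcadcdec')
  9 → (2, 'bccebababdaaadcadcdec')
  10 → (10, 'bdaaadcadcdec')
  11 → (22, 'c')
  12 → (16, 'cadcdec')
  13 → (3, 'ccebababdaaadcadcdec')
  14 → (19, 'cdec')
  15 → (4, 'cebababdaaadcadcdec')
  16 → (11, 'daaadcadcdec')
  17 → (1, 'dbccebababdaaadcadcdec')
  18 → (15, 'dcadcdec')
  19 → (18, 'dcdec')
  20 → (20, 'dec')
  21 → (5, 'ebababdaaadcadcdec')
  22 → (21, 'ec')

SA = [12, 13, 7, 9, 0, 14, 17, 6, 8, 2, 10, 22, 16, 3, 19, 4, 11, 1, 15, 18, 20, 5, 21]
rank  pair      lcp
   1  s[12:],s[13:]  2  'aa'
   2  s[13:],s[7:]  1  'a'
   3  s[7:],s[9:]  2  'ab'
   4  s[9:],s[0:]  1  'a'
   5  s[0:],s[14:]  2  'ad'
   6  s[14:],s[17:]  3  'adc'
   7  s[17:],s[6:]  0  ''
   8  s[6:],s[8:]  3  'bab'
   9  s[8:],s[2:]  1  'b'
  10  s[2:],s[10:]  1  'b'
  11  s[10:],s[22:]  0  ''
  12  s[22:],s[16:]  1  'c'
  13  s[16:],s[3:]  1  'c'
  14  s[3:],s[19:]  1  'c'
  15  s[19:],s[4:]  1  'c'
  16  s[4:],s[11:]  0  ''
  17  s[11:],s[1:]  1  'd'
  18  s[1:],s[15:]  1  'd'
  19  s[15:],s[18:]  2  'dc'
  20  s[18:],s[20:]  1  'd'
  21  s[20:],s[5:]  0  ''
  22  s[5:],s[21:]  1  'e'

[0, 2, 1, 2, 1, 2, 3, 0, 3, 1, 1, 0, 1, 1, 1, 1, 0, 1, 1, 2, 1, 0, 1]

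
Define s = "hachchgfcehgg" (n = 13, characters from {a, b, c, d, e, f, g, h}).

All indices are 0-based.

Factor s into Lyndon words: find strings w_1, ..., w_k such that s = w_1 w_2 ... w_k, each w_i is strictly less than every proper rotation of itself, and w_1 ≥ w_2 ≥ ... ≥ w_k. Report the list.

["h", "achchgfcehgg"]

emit factor 1: 'h' (i=0, period=1)
emit factor 2: 'achchgfcehgg' (i=1, period=12)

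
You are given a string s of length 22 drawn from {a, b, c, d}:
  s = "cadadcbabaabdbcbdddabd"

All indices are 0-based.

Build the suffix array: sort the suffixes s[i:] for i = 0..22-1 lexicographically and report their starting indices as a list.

[9, 7, 19, 10, 1, 3, 8, 6, 13, 20, 11, 15, 0, 5, 14, 21, 18, 2, 12, 4, 17, 16]

sorted suffixes:
  #0 SA[0]=9  'aabdbcbdddabd'
  #1 SA[1]=7  'abaabdbcbdddabd'
  #2 SA[2]=19  'abd'
  #3 SA[3]=10  'abdbcbdddabd'
  #4 SA[4]=1  'adadcbabaabdbcbdddabd'
  #5 SA[5]=3  'adcbabaabdbcbdddabd'
  #6 SA[6]=8  'baabdbcbdddabd'
  #7 SA[7]=6  'babaabdbcbdddabd'
  #8 SA[8]=13  'bcbdddabd'
  #9 SA[9]=20  'bd'
  #10 SA[10]=11  'bdbcbdddabd'
  #11 SA[11]=15  'bdddabd'
  #12 SA[12]=0  'cadadcbabaabdbcbdddabd'
  #13 SA[13]=5  'cbabaabdbcbdddabd'
  #14 SA[14]=14  'cbdddabd'
  #15 SA[15]=21  'd'
  #16 SA[16]=18  'dabd'
  #17 SA[17]=2  'dadcbabaabdbcbdddabd'
  #18 SA[18]=12  'dbcbdddabd'
  #19 SA[19]=4  'dcbabaabdbcbdddabd'
  #20 SA[20]=17  'ddabd'
  #21 SA[21]=16  'dddabd'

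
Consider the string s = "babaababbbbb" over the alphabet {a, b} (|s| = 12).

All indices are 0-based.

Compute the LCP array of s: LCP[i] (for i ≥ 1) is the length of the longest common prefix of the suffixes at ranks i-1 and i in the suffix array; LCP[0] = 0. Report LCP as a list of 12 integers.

rank→(start, suffix):
  0 → (3, 'aababbbbb')
  1 → (1, 'abaababbbbb')
  2 → (4, 'ababbbbb')
  3 → (6, 'abbbbb')
  4 → (11, 'b')
  5 → (2, 'baababbbbb')
  6 → (0, 'babaababbbbb')
  7 → (5, 'babbbbb')
  8 → (10, 'bb')
  9 → (9, 'bbb')
  10 → (8, 'bbbb')
  11 → (7, 'bbbbb')

SA = [3, 1, 4, 6, 11, 2, 0, 5, 10, 9, 8, 7]
rank  pair      lcp
   1  s[3:],s[1:]  1  'a'
   2  s[1:],s[4:]  3  'aba'
   3  s[4:],s[6:]  2  'ab'
   4  s[6:],s[11:]  0  ''
   5  s[11:],s[2:]  1  'b'
   6  s[2:],s[0:]  2  'ba'
   7  s[0:],s[5:]  3  'bab'
   8  s[5:],s[10:]  1  'b'
   9  s[10:],s[9:]  2  'bb'
  10  s[9:],s[8:]  3  'bbb'
  11  s[8:],s[7:]  4  'bbbb'

[0, 1, 3, 2, 0, 1, 2, 3, 1, 2, 3, 4]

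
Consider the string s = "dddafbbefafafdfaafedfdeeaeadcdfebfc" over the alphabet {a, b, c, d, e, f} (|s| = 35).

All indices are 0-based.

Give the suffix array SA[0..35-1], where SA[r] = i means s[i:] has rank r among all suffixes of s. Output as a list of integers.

sorted suffixes:
  #0 SA[0]=15  'aafedfdeeaeadcdfebfc'
  #1 SA[1]=26  'adcdfebfc'
  #2 SA[2]=24  'aeadcdfebfc'
  #3 SA[3]=9  'afafdfaafedfdeeaeadcdfebfc'
  #4 SA[4]=3  'afbbefafafdfaafedfdeeaeadcdfebfc'
  #5 SA[5]=11  'afdfaafedfdeeaeadcdfebfc'
  #6 SA[6]=16  'afedfdeeaeadcdfebfc'
  #7 SA[7]=5  'bbefafafdfaafedfdeeaeadcdfebfc'
  #8 SA[8]=6  'befafafdfaafedfdeeaeadcdfebfc'
  #9 SA[9]=32  'bfc'
  #10 SA[10]=34  'c'
  #11 SA[11]=28  'cdfebfc'
  #12 SA[12]=2  'dafbbefafafdfaafedfdeeaeadcdfebfc'
  #13 SA[13]=27  'dcdfebfc'
  #14 SA[14]=1  'ddafbbefafafdfaafedfdeeaeadcdfebfc'
  #15 SA[15]=0  'dddafbbefafafdfaafedfdeeaeadcdfebfc'
  #16 SA[16]=21  'deeaeadcdfebfc'
  #17 SA[17]=13  'dfaafedfdeeaeadcdfebfc'
  #18 SA[18]=19  'dfdeeaeadcdfebfc'
  #19 SA[19]=29  'dfebfc'
  #20 SA[20]=25  'eadcdfebfc'
  #21 SA[21]=23  'eaeadcdfebfc'
  #22 SA[22]=31  'ebfc'
  #23 SA[23]=18  'edfdeeaeadcdfebfc'
  #24 SA[24]=22  'eeaeadcdfebfc'
  #25 SA[25]=7  'efafafdfaafedfdeeaeadcdfebfc'
  #26 SA[26]=14  'faafedfdeeaeadcdfebfc'
  #27 SA[27]=8  'fafafdfaafedfdeeaeadcdfebfc'
  #28 SA[28]=10  'fafdfaafedfdeeaeadcdfebfc'
  #29 SA[29]=4  'fbbefafafdfaafedfdeeaeadcdfebfc'
  #30 SA[30]=33  'fc'
  #31 SA[31]=20  'fdeeaeadcdfebfc'
  #32 SA[32]=12  'fdfaafedfdeeaeadcdfebfc'
  #33 SA[33]=30  'febfc'
  #34 SA[34]=17  'fedfdeeaeadcdfebfc'

[15, 26, 24, 9, 3, 11, 16, 5, 6, 32, 34, 28, 2, 27, 1, 0, 21, 13, 19, 29, 25, 23, 31, 18, 22, 7, 14, 8, 10, 4, 33, 20, 12, 30, 17]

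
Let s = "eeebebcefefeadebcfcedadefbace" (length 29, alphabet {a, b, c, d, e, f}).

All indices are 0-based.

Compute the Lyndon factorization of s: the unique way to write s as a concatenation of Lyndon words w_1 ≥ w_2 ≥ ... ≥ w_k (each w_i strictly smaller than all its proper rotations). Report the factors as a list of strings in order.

["e", "e", "e", "be", "bcefefe", "adebcfcedadefb", "ace"]

emit factor 1: 'e' (i=0, period=1)
emit factor 2: 'e' (i=1, period=1)
emit factor 3: 'e' (i=2, period=1)
emit factor 4: 'be' (i=3, period=2)
emit factor 5: 'bcefefe' (i=5, period=7)
emit factor 6: 'adebcfcedadefb' (i=12, period=14)
emit factor 7: 'ace' (i=26, period=3)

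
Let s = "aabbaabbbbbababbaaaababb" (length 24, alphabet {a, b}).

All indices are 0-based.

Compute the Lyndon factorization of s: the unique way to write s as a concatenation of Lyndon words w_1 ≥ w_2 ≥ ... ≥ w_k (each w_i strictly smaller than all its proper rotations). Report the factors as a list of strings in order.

emit factor 1: 'aabbaabbbbbababb' (i=0, period=16)
emit factor 2: 'aaaababb' (i=16, period=8)

["aabbaabbbbbababb", "aaaababb"]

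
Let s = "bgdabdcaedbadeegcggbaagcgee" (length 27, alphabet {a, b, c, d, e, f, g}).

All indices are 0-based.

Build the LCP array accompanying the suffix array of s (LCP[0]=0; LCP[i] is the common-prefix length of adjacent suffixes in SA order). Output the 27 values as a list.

rank→(start, suffix):
  0 → (20, 'aagcgee')
  1 → (3, 'abdcaedbadeegcggbaagcgee')
  2 → (11, 'adeegcggbaagcgee')
  3 → (7, 'aedbadeegcggbaagcgee')
  4 → (21, 'agcgee')
  5 → (19, 'baagcgee')
  6 → (10, 'badeegcggbaagcgee')
  7 → (4, 'bdcaedbadeegcggbaagcgee')
  8 → (0, 'bgdabdcaedbadeegcggbaagcgee')
  9 → (6, 'caedbadeegcggbaagcgee')
  10 → (23, 'cgee')
  11 → (16, 'cggbaagcgee')
  12 → (2, 'dabdcaedbadeegcggbaagcgee')
  13 → (9, 'dbadeegcggbaagcgee')
  14 → (5, 'dcaedbadeegcggbaagcgee')
  15 → (12, 'deegcggbaagcgee')
  16 → (26, 'e')
  17 → (8, 'edbadeegcggbaagcgee')
  18 → (25, 'ee')
  19 → (13, 'eegcggbaagcgee')
  20 → (14, 'egcggbaagcgee')
  21 → (18, 'gbaagcgee')
  22 → (22, 'gcgee')
  23 → (15, 'gcggbaagcgee')
  24 → (1, 'gdabdcaedbadeegcggbaagcgee')
  25 → (24, 'gee')
  26 → (17, 'ggbaagcgee')

SA = [20, 3, 11, 7, 21, 19, 10, 4, 0, 6, 23, 16, 2, 9, 5, 12, 26, 8, 25, 13, 14, 18, 22, 15, 1, 24, 17]
[i] adj suffixes → lcp
  [1] 20/3 → 1 ('a')
  [2] 3/11 → 1 ('a')
  [3] 11/7 → 1 ('a')
  [4] 7/21 → 1 ('a')
  [5] 21/19 → 0 ('')
  [6] 19/10 → 2 ('ba')
  [7] 10/4 → 1 ('b')
  [8] 4/0 → 1 ('b')
  [9] 0/6 → 0 ('')
  [10] 6/23 → 1 ('c')
  [11] 23/16 → 2 ('cg')
  [12] 16/2 → 0 ('')
  [13] 2/9 → 1 ('d')
  [14] 9/5 → 1 ('d')
  [15] 5/12 → 1 ('d')
  [16] 12/26 → 0 ('')
  [17] 26/8 → 1 ('e')
  [18] 8/25 → 1 ('e')
  [19] 25/13 → 2 ('ee')
  [20] 13/14 → 1 ('e')
  [21] 14/18 → 0 ('')
  [22] 18/22 → 1 ('g')
  [23] 22/15 → 3 ('gcg')
  [24] 15/1 → 1 ('g')
  [25] 1/24 → 1 ('g')
  [26] 24/17 → 1 ('g')

[0, 1, 1, 1, 1, 0, 2, 1, 1, 0, 1, 2, 0, 1, 1, 1, 0, 1, 1, 2, 1, 0, 1, 3, 1, 1, 1]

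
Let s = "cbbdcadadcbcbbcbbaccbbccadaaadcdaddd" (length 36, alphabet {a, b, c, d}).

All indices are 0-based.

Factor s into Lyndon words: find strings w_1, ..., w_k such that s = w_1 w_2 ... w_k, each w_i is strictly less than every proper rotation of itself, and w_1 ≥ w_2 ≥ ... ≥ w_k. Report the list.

["c", "bbdc", "adadcbcbbcbb", "accbbccad", "aaadcdaddd"]

emit factor 1: 'c' (i=0, period=1)
emit factor 2: 'bbdc' (i=1, period=4)
emit factor 3: 'adadcbcbbcbb' (i=5, period=12)
emit factor 4: 'accbbccad' (i=17, period=9)
emit factor 5: 'aaadcdaddd' (i=26, period=10)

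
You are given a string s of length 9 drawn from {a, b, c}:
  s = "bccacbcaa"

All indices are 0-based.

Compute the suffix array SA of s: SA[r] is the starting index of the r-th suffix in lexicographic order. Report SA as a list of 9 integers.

[8, 7, 3, 5, 0, 6, 2, 4, 1]

rank | idx | suffix
   0 |   8 | a
   1 |   7 | aa
   2 |   3 | acbcaa
   3 |   5 | bcaa
   4 |   0 | bccacbcaa
   5 |   6 | caa
   6 |   2 | cacbcaa
   7 |   4 | cbcaa
   8 |   1 | ccacbcaa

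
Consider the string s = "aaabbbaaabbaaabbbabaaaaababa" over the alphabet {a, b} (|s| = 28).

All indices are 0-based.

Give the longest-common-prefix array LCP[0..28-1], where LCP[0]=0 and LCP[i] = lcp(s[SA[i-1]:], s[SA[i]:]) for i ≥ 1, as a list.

rank | idx | suffix
   0 |  27 | a
   1 |  19 | aaaaababa
   2 |  20 | aaaababa
   3 |  21 | aaababa
   4 |   6 | aaabbaaabbbabaaaaababa
   5 |   0 | aaabbbaaabbaaabbbabaaaaababa
   6 |  11 | aaabbbabaaaaababa
   7 |  22 | aababa
   8 |   7 | aabbaaabbbabaaaaababa
   9 |   1 | aabbbaaabbaaabbbabaaaaababa
  10 |  12 | aabbbabaaaaababa
  11 |  25 | aba
  12 |  17 | abaaaaababa
  13 |  23 | ababa
  14 |   8 | abbaaabbbabaaaaababa
  15 |   2 | abbbaaabbaaabbbabaaaaababa
  16 |  13 | abbbabaaaaababa
  17 |  26 | ba
  18 |  18 | baaaaababa
  19 |   5 | baaabbaaabbbabaaaaababa
  20 |  10 | baaabbbabaaaaababa
  21 |  24 | baba
  22 |  16 | babaaaaababa
  23 |   4 | bbaaabbaaabbbabaaaaababa
  24 |   9 | bbaaabbbabaaaaababa
  25 |  15 | bbabaaaaababa
  26 |   3 | bbbaaabbaaabbbabaaaaababa
  27 |  14 | bbbabaaaaababa

SA = [27, 19, 20, 21, 6, 0, 11, 22, 7, 1, 12, 25, 17, 23, 8, 2, 13, 26, 18, 5, 10, 24, 16, 4, 9, 15, 3, 14]
i: (SA[i-1],SA[i]) lcp shared
  1: (27,19) 1 'a'
  2: (19,20) 4 'aaaa'
  3: (20,21) 3 'aaa'
  4: (21,6) 4 'aaab'
  5: (6,0) 5 'aaabb'
  6: (0,11) 7 'aaabbba'
  7: (11,22) 2 'aa'
  8: (22,7) 3 'aab'
  9: (7,1) 4 'aabb'
  10: (1,12) 6 'aabbba'
  11: (12,25) 1 'a'
  12: (25,17) 3 'aba'
  13: (17,23) 3 'aba'
  14: (23,8) 2 'ab'
  15: (8,2) 3 'abb'
  16: (2,13) 5 'abbba'
  17: (13,26) 0 ''
  18: (26,18) 2 'ba'
  19: (18,5) 4 'baaa'
  20: (5,10) 6 'baaabb'
  21: (10,24) 2 'ba'
  22: (24,16) 4 'baba'
  23: (16,4) 1 'b'
  24: (4,9) 7 'bbaaabb'
  25: (9,15) 3 'bba'
  26: (15,3) 2 'bb'
  27: (3,14) 4 'bbba'

[0, 1, 4, 3, 4, 5, 7, 2, 3, 4, 6, 1, 3, 3, 2, 3, 5, 0, 2, 4, 6, 2, 4, 1, 7, 3, 2, 4]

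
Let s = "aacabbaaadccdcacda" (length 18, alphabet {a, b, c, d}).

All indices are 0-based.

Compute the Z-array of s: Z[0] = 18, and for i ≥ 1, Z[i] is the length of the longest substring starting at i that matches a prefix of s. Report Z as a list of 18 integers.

[18, 1, 0, 1, 0, 0, 2, 2, 1, 0, 0, 0, 0, 0, 1, 0, 0, 1]

Z[0]=18
i=1: fresh scan; Z[1]=1 extend→box=[1,2)
i=2: fresh scan; Z[2]=0
i=3: fresh scan; Z[3]=1 extend→box=[3,4)
i=4: fresh scan; Z[4]=0
i=5: fresh scan; Z[5]=0
i=6: fresh scan; Z[6]=2 extend→box=[6,8)
i=7: min(r-i=1, Z[1]=1)=1; Z[7]=2 extend→box=[7,9)
i=8: min(r-i=1, Z[1]=1)=1; Z[8]=1
i=9: fresh scan; Z[9]=0
i=10: fresh scan; Z[10]=0
i=11: fresh scan; Z[11]=0
i=12: fresh scan; Z[12]=0
i=13: fresh scan; Z[13]=0
i=14: fresh scan; Z[14]=1 extend→box=[14,15)
i=15: fresh scan; Z[15]=0
i=16: fresh scan; Z[16]=0
i=17: fresh scan; Z[17]=1 extend→box=[17,18)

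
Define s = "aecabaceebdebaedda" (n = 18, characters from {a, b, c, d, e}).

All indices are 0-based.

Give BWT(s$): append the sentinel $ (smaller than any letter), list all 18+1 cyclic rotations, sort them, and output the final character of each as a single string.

adcb$baeeeadebdeaac

rank  rotation             last
    0  $aecabaceebdebaedda  a
    1  a$aecabaceebdebaedd  d
    2  abaceebdebaedda$aec  c
    3  aceebdebaedda$aecab  b
    4  aecabaceebdebaedda$  $
    5  aedda$aecabaceebdeb  b
    6  baceebdebaedda$aeca  a
    7  baedda$aecabaceebde  e
    8  bdebaedda$aecabacee  e
    9  cabaceebdebaedda$ae  e
   10  ceebdebaedda$aecaba  a
   11  da$aecabaceebdebaed  d
   12  dda$aecabaceebdebae  e
   13  debaedda$aecabaceeb  b
   14  ebaedda$aecabaceebd  d
   15  ebdebaedda$aecabace  e
   16  ecabaceebdebaedda$a  a
   17  edda$aecabaceebdeba  a
   18  eebdebaedda$aecabac  c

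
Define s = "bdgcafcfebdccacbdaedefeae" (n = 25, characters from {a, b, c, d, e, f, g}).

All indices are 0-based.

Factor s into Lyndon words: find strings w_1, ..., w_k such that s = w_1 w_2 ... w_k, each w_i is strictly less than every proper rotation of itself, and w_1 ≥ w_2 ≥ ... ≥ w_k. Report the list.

emit factor 1: 'bdgc' (i=0, period=4)
emit factor 2: 'afcfebdcc' (i=4, period=9)
emit factor 3: 'acbdaedefeae' (i=13, period=12)

["bdgc", "afcfebdcc", "acbdaedefeae"]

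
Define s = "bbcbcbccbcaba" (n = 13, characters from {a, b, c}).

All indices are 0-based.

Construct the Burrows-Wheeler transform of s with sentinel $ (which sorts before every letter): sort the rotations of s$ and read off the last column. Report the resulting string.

rank  rotation        last
    0  $bbcbcbccbcaba  a
    1  a$bbcbcbccbcab  b
    2  aba$bbcbcbccbc  c
    3  ba$bbcbcbccbca  a
    4  bbcbcbccbcaba$  $
    5  bcaba$bbcbcbcc  c
    6  bcbcbccbcaba$b  b
    7  bcbccbcaba$bbc  c
    8  bccbcaba$bbcbc  c
    9  caba$bbcbcbccb  b
   10  cbcaba$bbcbcbc  c
   11  cbcbccbcaba$bb  b
   12  cbccbcaba$bbcb  b
   13  ccbcaba$bbcbcb  b

abca$cbccbcbbb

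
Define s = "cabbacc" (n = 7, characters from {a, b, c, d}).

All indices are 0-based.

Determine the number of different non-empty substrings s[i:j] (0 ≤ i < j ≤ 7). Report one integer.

24

sorted suffixes:
  #0 SA[0]=1  'abbacc'
  #1 SA[1]=4  'acc'
  #2 SA[2]=3  'bacc'
  #3 SA[3]=2  'bbacc'
  #4 SA[4]=6  'c'
  #5 SA[5]=0  'cabbacc'
  #6 SA[6]=5  'cc'

SA = [1, 4, 3, 2, 6, 0, 5]
rank  pair      lcp
   1  s[1:],s[4:]  1  'a'
   2  s[4:],s[3:]  0  ''
   3  s[3:],s[2:]  1  'b'
   4  s[2:],s[6:]  0  ''
   5  s[6:],s[0:]  1  'c'
   6  s[0:],s[5:]  1  'c'

n(n+1)/2 = 7·8/2 = 28
Σ LCP = 0 + 1 + 0 + 1 + 0 + 1 + 1 = 4
distinct = 28 − 4 = 24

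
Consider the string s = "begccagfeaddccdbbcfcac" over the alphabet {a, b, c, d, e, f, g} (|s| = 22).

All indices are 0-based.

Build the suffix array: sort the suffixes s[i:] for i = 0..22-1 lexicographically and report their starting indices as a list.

[20, 9, 5, 15, 16, 0, 21, 19, 4, 3, 12, 13, 17, 14, 11, 10, 8, 1, 18, 7, 2, 6]

sorted suffixes:
  #0 SA[0]=20  'ac'
  #1 SA[1]=9  'addccdbbcfcac'
  #2 SA[2]=5  'agfeaddccdbbcfcac'
  #3 SA[3]=15  'bbcfcac'
  #4 SA[4]=16  'bcfcac'
  #5 SA[5]=0  'begccagfeaddccdbbcfcac'
  #6 SA[6]=21  'c'
  #7 SA[7]=19  'cac'
  #8 SA[8]=4  'cagfeaddccdbbcfcac'
  #9 SA[9]=3  'ccagfeaddccdbbcfcac'
  #10 SA[10]=12  'ccdbbcfcac'
  #11 SA[11]=13  'cdbbcfcac'
  #12 SA[12]=17  'cfcac'
  #13 SA[13]=14  'dbbcfcac'
  #14 SA[14]=11  'dccdbbcfcac'
  #15 SA[15]=10  'ddccdbbcfcac'
  #16 SA[16]=8  'eaddccdbbcfcac'
  #17 SA[17]=1  'egccagfeaddccdbbcfcac'
  #18 SA[18]=18  'fcac'
  #19 SA[19]=7  'feaddccdbbcfcac'
  #20 SA[20]=2  'gccagfeaddccdbbcfcac'
  #21 SA[21]=6  'gfeaddccdbbcfcac'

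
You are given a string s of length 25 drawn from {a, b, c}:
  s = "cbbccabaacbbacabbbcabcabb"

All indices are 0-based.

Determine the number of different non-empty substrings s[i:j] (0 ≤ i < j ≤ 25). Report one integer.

279

rank | idx | suffix
   0 |   7 | aacbbacabbbcabcabb
   1 |   5 | abaacbbacabbbcabcabb
   2 |  22 | abb
   3 |  14 | abbbcabcabb
   4 |  19 | abcabb
   5 |  12 | acabbbcabcabb
   6 |   8 | acbbacabbbcabcabb
   7 |  24 | b
   8 |   6 | baacbbacabbbcabcabb
   9 |  11 | bacabbbcabcabb
  10 |  23 | bb
  11 |  10 | bbacabbbcabcabb
  12 |  15 | bbbcabcabb
  13 |  16 | bbcabcabb
  14 |   1 | bbccabaacbbacabbbcabcabb
  15 |  20 | bcabb
  16 |  17 | bcabcabb
  17 |   2 | bccabaacbbacabbbcabcabb
  18 |   4 | cabaacbbacabbbcabcabb
  19 |  21 | cabb
  20 |  13 | cabbbcabcabb
  21 |  18 | cabcabb
  22 |   9 | cbbacabbbcabcabb
  23 |   0 | cbbccabaacbbacabbbcabcabb
  24 |   3 | ccabaacbbacabbbcabcabb

SA = [7, 5, 22, 14, 19, 12, 8, 24, 6, 11, 23, 10, 15, 16, 1, 20, 17, 2, 4, 21, 13, 18, 9, 0, 3]
[i] adj suffixes → lcp
  [1] 7/5 → 1 ('a')
  [2] 5/22 → 2 ('ab')
  [3] 22/14 → 3 ('abb')
  [4] 14/19 → 2 ('ab')
  [5] 19/12 → 1 ('a')
  [6] 12/8 → 2 ('ac')
  [7] 8/24 → 0 ('')
  [8] 24/6 → 1 ('b')
  [9] 6/11 → 2 ('ba')
  [10] 11/23 → 1 ('b')
  [11] 23/10 → 2 ('bb')
  [12] 10/15 → 2 ('bb')
  [13] 15/16 → 2 ('bb')
  [14] 16/1 → 3 ('bbc')
  [15] 1/20 → 1 ('b')
  [16] 20/17 → 4 ('bcab')
  [17] 17/2 → 2 ('bc')
  [18] 2/4 → 0 ('')
  [19] 4/21 → 3 ('cab')
  [20] 21/13 → 4 ('cabb')
  [21] 13/18 → 3 ('cab')
  [22] 18/9 → 1 ('c')
  [23] 9/0 → 3 ('cbb')
  [24] 0/3 → 1 ('c')

n(n+1)/2 = 25·26/2 = 325
Σ LCP = 0 + 1 + 2 + 3 + 2 + 1 + 2 + 0 + 1 + 2 + 1 + 2 + 2 + 2 + 3 + 1 + 4 + 2 + 0 + 3 + 4 + 3 + 1 + 3 + 1 = 46
distinct = 325 − 46 = 279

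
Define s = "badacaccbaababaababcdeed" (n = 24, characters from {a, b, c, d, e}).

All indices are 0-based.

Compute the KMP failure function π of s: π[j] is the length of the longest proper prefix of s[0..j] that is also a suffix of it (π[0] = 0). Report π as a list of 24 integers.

[0, 0, 0, 0, 0, 0, 0, 0, 1, 2, 0, 1, 2, 1, 2, 0, 1, 2, 1, 0, 0, 0, 0, 0]

π[0] = 0
j=1 s[j]='a': π[1]=0 (border '')
j=2 s[j]='d': π[2]=0 (border '')
j=3 s[j]='a': π[3]=0 (border '')
j=4 s[j]='c': π[4]=0 (border '')
j=5 s[j]='a': π[5]=0 (border '')
j=6 s[j]='c': π[6]=0 (border '')
j=7 s[j]='c': π[7]=0 (border '')
j=8 s[j]='b': π[8]=1 (border 'b')
j=9 s[j]='a': π[9]=2 (border 'ba')
j=10 s[j]='a': k: 2→0; π[10]=0 (border '')
j=11 s[j]='b': π[11]=1 (border 'b')
j=12 s[j]='a': π[12]=2 (border 'ba')
j=13 s[j]='b': k: 2→0; π[13]=1 (border 'b')
j=14 s[j]='a': π[14]=2 (border 'ba')
j=15 s[j]='a': k: 2→0; π[15]=0 (border '')
j=16 s[j]='b': π[16]=1 (border 'b')
j=17 s[j]='a': π[17]=2 (border 'ba')
j=18 s[j]='b': k: 2→0; π[18]=1 (border 'b')
j=19 s[j]='c': k: 1→0; π[19]=0 (border '')
j=20 s[j]='d': π[20]=0 (border '')
j=21 s[j]='e': π[21]=0 (border '')
j=22 s[j]='e': π[22]=0 (border '')
j=23 s[j]='d': π[23]=0 (border '')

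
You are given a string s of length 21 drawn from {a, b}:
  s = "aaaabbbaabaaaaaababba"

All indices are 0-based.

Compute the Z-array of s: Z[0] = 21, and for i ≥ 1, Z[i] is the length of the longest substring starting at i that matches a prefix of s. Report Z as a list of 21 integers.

Z[0]=21
i=1: i≥r, start 0; Z[1]=3 scan→box=[1,4)
i=2: min(r-i=2, Z[1]=3)=2; Z[2]=2
i=3: min(r-i=1, Z[2]=2)=1; Z[3]=1
i=4: i≥r, start 0; Z[4]=0
i=5: i≥r, start 0; Z[5]=0
i=6: i≥r, start 0; Z[6]=0
i=7: i≥r, start 0; Z[7]=2 scan→box=[7,9)
i=8: min(r-i=1, Z[1]=3)=1; Z[8]=1
i=9: i≥r, start 0; Z[9]=0
i=10: i≥r, start 0; Z[10]=4 scan→box=[10,14)
i=11: min(r-i=3, Z[1]=3)=3; Z[11]=4 scan→box=[11,15)
i=12: min(r-i=3, Z[1]=3)=3; Z[12]=5 scan→box=[12,17)
i=13: min(r-i=4, Z[1]=3)=3; Z[13]=3
i=14: min(r-i=3, Z[2]=2)=2; Z[14]=2
i=15: min(r-i=2, Z[3]=1)=1; Z[15]=1
i=16: min(r-i=1, Z[4]=0)=0; Z[16]=0
i=17: i≥r, start 0; Z[17]=1 scan→box=[17,18)
i=18: i≥r, start 0; Z[18]=0
i=19: i≥r, start 0; Z[19]=0
i=20: i≥r, start 0; Z[20]=1 scan→box=[20,21)

[21, 3, 2, 1, 0, 0, 0, 2, 1, 0, 4, 4, 5, 3, 2, 1, 0, 1, 0, 0, 1]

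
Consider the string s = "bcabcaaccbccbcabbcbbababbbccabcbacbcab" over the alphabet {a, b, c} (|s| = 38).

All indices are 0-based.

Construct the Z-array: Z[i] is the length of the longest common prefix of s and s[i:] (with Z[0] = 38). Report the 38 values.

[38, 0, 0, 3, 0, 0, 0, 0, 0, 2, 0, 0, 4, 0, 0, 1, 2, 0, 1, 1, 0, 1, 0, 1, 1, 2, 0, 0, 0, 2, 0, 1, 0, 0, 4, 0, 0, 1]

Z[0]=38
i=1: fresh scan; Z[1]=0
i=2: fresh scan; Z[2]=0
i=3: fresh scan; Z[3]=3 extend→box=[3,6)
i=4: min(r-i=2, Z[1]=0)=0; Z[4]=0
i=5: min(r-i=1, Z[2]=0)=0; Z[5]=0
i=6: fresh scan; Z[6]=0
i=7: fresh scan; Z[7]=0
i=8: fresh scan; Z[8]=0
i=9: fresh scan; Z[9]=2 extend→box=[9,11)
i=10: min(r-i=1, Z[1]=0)=0; Z[10]=0
i=11: fresh scan; Z[11]=0
i=12: fresh scan; Z[12]=4 extend→box=[12,16)
i=13: min(r-i=3, Z[1]=0)=0; Z[13]=0
i=14: min(r-i=2, Z[2]=0)=0; Z[14]=0
i=15: min(r-i=1, Z[3]=3)=1; Z[15]=1
i=16: fresh scan; Z[16]=2 extend→box=[16,18)
i=17: min(r-i=1, Z[1]=0)=0; Z[17]=0
i=18: fresh scan; Z[18]=1 extend→box=[18,19)
i=19: fresh scan; Z[19]=1 extend→box=[19,20)
i=20: fresh scan; Z[20]=0
i=21: fresh scan; Z[21]=1 extend→box=[21,22)
i=22: fresh scan; Z[22]=0
i=23: fresh scan; Z[23]=1 extend→box=[23,24)
i=24: fresh scan; Z[24]=1 extend→box=[24,25)
i=25: fresh scan; Z[25]=2 extend→box=[25,27)
i=26: min(r-i=1, Z[1]=0)=0; Z[26]=0
i=27: fresh scan; Z[27]=0
i=28: fresh scan; Z[28]=0
i=29: fresh scan; Z[29]=2 extend→box=[29,31)
i=30: min(r-i=1, Z[1]=0)=0; Z[30]=0
i=31: fresh scan; Z[31]=1 extend→box=[31,32)
i=32: fresh scan; Z[32]=0
i=33: fresh scan; Z[33]=0
i=34: fresh scan; Z[34]=4 extend→box=[34,38)
i=35: min(r-i=3, Z[1]=0)=0; Z[35]=0
i=36: min(r-i=2, Z[2]=0)=0; Z[36]=0
i=37: min(r-i=1, Z[3]=3)=1; Z[37]=1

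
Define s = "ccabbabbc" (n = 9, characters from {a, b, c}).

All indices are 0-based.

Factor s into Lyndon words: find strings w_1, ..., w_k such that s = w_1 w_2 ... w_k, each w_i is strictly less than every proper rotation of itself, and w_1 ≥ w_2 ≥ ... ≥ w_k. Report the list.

emit factor 1: 'c' (i=0, period=1)
emit factor 2: 'c' (i=1, period=1)
emit factor 3: 'abbabbc' (i=2, period=7)

["c", "c", "abbabbc"]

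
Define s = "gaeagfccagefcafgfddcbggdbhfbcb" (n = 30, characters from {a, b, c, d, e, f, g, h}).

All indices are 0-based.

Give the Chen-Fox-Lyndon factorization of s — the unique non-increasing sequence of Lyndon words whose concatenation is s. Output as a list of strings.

emit factor 1: 'g' (i=0, period=1)
emit factor 2: 'aeagfccagefcafgfddcbggdbhfbcb' (i=1, period=29)

["g", "aeagfccagefcafgfddcbggdbhfbcb"]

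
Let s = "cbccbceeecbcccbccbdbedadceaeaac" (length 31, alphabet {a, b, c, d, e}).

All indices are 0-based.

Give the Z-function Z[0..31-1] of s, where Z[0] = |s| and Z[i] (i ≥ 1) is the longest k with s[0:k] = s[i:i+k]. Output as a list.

[31, 0, 1, 3, 0, 1, 0, 0, 0, 4, 0, 1, 1, 5, 0, 1, 2, 0, 0, 0, 0, 0, 0, 0, 1, 0, 0, 0, 0, 0, 1]

Z[0]=31
i=1: i≥r, start 0; Z[1]=0
i=2: i≥r, start 0; Z[2]=1 extend→box=[2,3)
i=3: i≥r, start 0; Z[3]=3 extend→box=[3,6)
i=4: min(r-i=2, Z[1]=0)=0; Z[4]=0
i=5: min(r-i=1, Z[2]=1)=1; Z[5]=1
i=6: i≥r, start 0; Z[6]=0
i=7: i≥r, start 0; Z[7]=0
i=8: i≥r, start 0; Z[8]=0
i=9: i≥r, start 0; Z[9]=4 extend→box=[9,13)
i=10: min(r-i=3, Z[1]=0)=0; Z[10]=0
i=11: min(r-i=2, Z[2]=1)=1; Z[11]=1
i=12: min(r-i=1, Z[3]=3)=1; Z[12]=1
i=13: i≥r, start 0; Z[13]=5 extend→box=[13,18)
i=14: min(r-i=4, Z[1]=0)=0; Z[14]=0
i=15: min(r-i=3, Z[2]=1)=1; Z[15]=1
i=16: min(r-i=2, Z[3]=3)=2; Z[16]=2
i=17: min(r-i=1, Z[4]=0)=0; Z[17]=0
i=18: i≥r, start 0; Z[18]=0
i=19: i≥r, start 0; Z[19]=0
i=20: i≥r, start 0; Z[20]=0
i=21: i≥r, start 0; Z[21]=0
i=22: i≥r, start 0; Z[22]=0
i=23: i≥r, start 0; Z[23]=0
i=24: i≥r, start 0; Z[24]=1 extend→box=[24,25)
i=25: i≥r, start 0; Z[25]=0
i=26: i≥r, start 0; Z[26]=0
i=27: i≥r, start 0; Z[27]=0
i=28: i≥r, start 0; Z[28]=0
i=29: i≥r, start 0; Z[29]=0
i=30: i≥r, start 0; Z[30]=1 extend→box=[30,31)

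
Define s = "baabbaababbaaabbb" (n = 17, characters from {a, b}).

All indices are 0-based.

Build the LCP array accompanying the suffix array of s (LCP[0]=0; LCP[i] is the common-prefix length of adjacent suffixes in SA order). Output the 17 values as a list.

[0, 2, 3, 4, 1, 2, 5, 3, 0, 1, 3, 4, 2, 1, 2, 4, 2]

rank | idx | suffix
   0 |  11 | aaabbb
   1 |   5 | aababbaaabbb
   2 |   1 | aabbaababbaaabbb
   3 |  12 | aabbb
   4 |   6 | ababbaaabbb
   5 |   8 | abbaaabbb
   6 |   2 | abbaababbaaabbb
   7 |  13 | abbb
   8 |  16 | b
   9 |  10 | baaabbb
  10 |   4 | baababbaaabbb
  11 |   0 | baabbaababbaaabbb
  12 |   7 | babbaaabbb
  13 |  15 | bb
  14 |   9 | bbaaabbb
  15 |   3 | bbaababbaaabbb
  16 |  14 | bbb

SA = [11, 5, 1, 12, 6, 8, 2, 13, 16, 10, 4, 0, 7, 15, 9, 3, 14]
rank  pair      lcp
   1  s[11:],s[5:]  2  'aa'
   2  s[5:],s[1:]  3  'aab'
   3  s[1:],s[12:]  4  'aabb'
   4  s[12:],s[6:]  1  'a'
   5  s[6:],s[8:]  2  'ab'
   6  s[8:],s[2:]  5  'abbaa'
   7  s[2:],s[13:]  3  'abb'
   8  s[13:],s[16:]  0  ''
   9  s[16:],s[10:]  1  'b'
  10  s[10:],s[4:]  3  'baa'
  11  s[4:],s[0:]  4  'baab'
  12  s[0:],s[7:]  2  'ba'
  13  s[7:],s[15:]  1  'b'
  14  s[15:],s[9:]  2  'bb'
  15  s[9:],s[3:]  4  'bbaa'
  16  s[3:],s[14:]  2  'bb'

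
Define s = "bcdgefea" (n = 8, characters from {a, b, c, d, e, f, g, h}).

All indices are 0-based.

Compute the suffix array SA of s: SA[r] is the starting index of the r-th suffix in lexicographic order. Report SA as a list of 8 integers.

[7, 0, 1, 2, 6, 4, 5, 3]

sorted suffixes:
  #0 SA[0]=7  'a'
  #1 SA[1]=0  'bcdgefea'
  #2 SA[2]=1  'cdgefea'
  #3 SA[3]=2  'dgefea'
  #4 SA[4]=6  'ea'
  #5 SA[5]=4  'efea'
  #6 SA[6]=5  'fea'
  #7 SA[7]=3  'gefea'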